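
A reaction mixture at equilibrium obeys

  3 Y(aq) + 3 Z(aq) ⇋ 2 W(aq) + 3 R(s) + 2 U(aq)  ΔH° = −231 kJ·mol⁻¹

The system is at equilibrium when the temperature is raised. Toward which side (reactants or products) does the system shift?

The forward reaction is exothermic. Raising T favours the endothermic direction — shift to the left.

left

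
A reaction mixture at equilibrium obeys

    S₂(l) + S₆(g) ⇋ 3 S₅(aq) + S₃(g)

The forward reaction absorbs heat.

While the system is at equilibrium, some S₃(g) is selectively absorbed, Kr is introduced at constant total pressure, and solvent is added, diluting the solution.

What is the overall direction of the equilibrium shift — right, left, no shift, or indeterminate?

right

Removing S₃ (g), a product, drives the reaction to the right.
Adding inert gas at constant total pressure expands the volume, scaling every reacting partial pressure by the same factor. Δn_gas = 1 − 1 = 0, so Q is unchanged — no shift.
Dilution lowers every aqueous concentration by the same factor. Δn_aq = 3 − 0 = +3, so the system shifts toward the side with more dissolved moles — to the right.
Only the nonzero effect(s) matter; the net shift is to the right.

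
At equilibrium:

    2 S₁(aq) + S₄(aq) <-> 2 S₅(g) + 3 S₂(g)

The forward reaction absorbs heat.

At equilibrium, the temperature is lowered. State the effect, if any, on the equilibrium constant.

decreases

K depends on temperature via the van 't Hoff relation. The forward reaction is endothermic, so lowering T decreases K.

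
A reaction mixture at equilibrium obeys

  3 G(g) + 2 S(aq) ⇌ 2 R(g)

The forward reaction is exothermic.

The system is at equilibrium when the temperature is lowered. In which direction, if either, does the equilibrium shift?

right

The forward reaction is exothermic. Lowering T favours the exothermic direction — shift to the right.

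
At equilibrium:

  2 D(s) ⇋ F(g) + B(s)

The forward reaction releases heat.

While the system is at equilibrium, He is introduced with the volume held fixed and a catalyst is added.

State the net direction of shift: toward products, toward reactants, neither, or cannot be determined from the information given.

At constant volume, adding an inert gas leaves every reacting species' partial pressure unchanged, so Q is unchanged — no shift from this change.
A catalyst speeds both forward and reverse rates equally; it changes neither Q nor K — no shift from this change.
None of the changes alters Q relative to K, so there is no net shift.

no shift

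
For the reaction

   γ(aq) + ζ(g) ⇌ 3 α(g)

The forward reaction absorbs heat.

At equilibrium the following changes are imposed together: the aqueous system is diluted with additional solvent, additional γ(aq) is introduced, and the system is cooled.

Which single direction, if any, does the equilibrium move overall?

Dilution lowers every aqueous concentration by the same factor. Δn_aq = 0 − 1 = -1, so the system shifts toward the side with more dissolved moles — to the left.
Adding γ (aq), a reactant, drives the reaction to the right.
The forward reaction is endothermic. Lowering T favours the exothermic direction — shift to the left.
The individual effects push in opposite directions; without quantitative information the net direction cannot be determined.

cannot be determined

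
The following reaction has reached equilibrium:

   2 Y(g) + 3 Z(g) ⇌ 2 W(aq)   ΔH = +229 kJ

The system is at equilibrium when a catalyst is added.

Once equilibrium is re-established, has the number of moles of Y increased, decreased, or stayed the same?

unchanged

A catalyst speeds both forward and reverse rates equally; it changes neither Q nor K — no shift from this change.
No net shift occurs, so the amount of Y is unchanged.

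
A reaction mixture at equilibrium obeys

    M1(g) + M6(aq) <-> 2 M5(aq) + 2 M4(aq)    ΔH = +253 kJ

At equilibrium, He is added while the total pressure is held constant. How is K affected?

unchanged

The equilibrium constant depends only on temperature. This perturbation may move the position of equilibrium, but since T is unchanged, K itself is unchanged.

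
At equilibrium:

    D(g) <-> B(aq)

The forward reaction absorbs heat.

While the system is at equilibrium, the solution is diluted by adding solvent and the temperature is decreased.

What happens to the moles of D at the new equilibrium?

Dilution lowers every aqueous concentration by the same factor. Δn_aq = 1 − 0 = +1, so the system shifts toward the side with more dissolved moles — to the right.
The forward reaction is endothermic. Lowering T favours the exothermic direction — shift to the left.
The two effects oppose each other, so the net shift — and hence the change in D — cannot be determined from the given information.

cannot be determined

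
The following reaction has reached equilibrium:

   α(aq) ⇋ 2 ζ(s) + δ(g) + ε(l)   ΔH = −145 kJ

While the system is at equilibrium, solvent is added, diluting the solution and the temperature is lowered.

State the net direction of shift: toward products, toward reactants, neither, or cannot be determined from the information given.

Dilution lowers every aqueous concentration by the same factor. Δn_aq = 0 − 1 = -1, so the system shifts toward the side with more dissolved moles — to the left.
The forward reaction is exothermic. Lowering T favours the exothermic direction — shift to the right.
The individual effects push in opposite directions; without quantitative information the net direction cannot be determined.

cannot be determined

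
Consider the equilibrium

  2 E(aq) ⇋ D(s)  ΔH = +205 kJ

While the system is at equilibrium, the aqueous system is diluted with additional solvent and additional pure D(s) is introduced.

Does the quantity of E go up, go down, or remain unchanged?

increases

Dilution lowers every aqueous concentration by the same factor. Δn_aq = 0 − 2 = -2, so the system shifts toward the side with more dissolved moles — to the left.
D is a pure solid; its activity is 1 regardless of amount, so Q is unaffected — no shift from this change.
The net shift is to the left. E is a reactant, so its amount increases.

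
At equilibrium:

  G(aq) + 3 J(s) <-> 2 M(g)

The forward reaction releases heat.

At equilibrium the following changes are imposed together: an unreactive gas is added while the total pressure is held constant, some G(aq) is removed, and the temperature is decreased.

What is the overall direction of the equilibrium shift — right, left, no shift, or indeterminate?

Adding inert gas at constant total pressure expands the volume and lowers every reacting partial pressure. With Δn_gas = 2 − 0 = +2, Q moves away from K toward the side with fewer gas moles, so the system shifts toward the side with more gas moles — to the right.
Removing G (aq), a reactant, drives the reaction to the left.
The forward reaction is exothermic. Lowering T favours the exothermic direction — shift to the right.
The individual effects push in opposite directions; without quantitative information the net direction cannot be determined.

cannot be determined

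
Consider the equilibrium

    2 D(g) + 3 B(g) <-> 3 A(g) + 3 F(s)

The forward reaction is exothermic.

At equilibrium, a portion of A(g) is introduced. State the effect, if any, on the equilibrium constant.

The equilibrium constant depends only on temperature. This perturbation may move the position of equilibrium, but since T is unchanged, K itself is unchanged.

unchanged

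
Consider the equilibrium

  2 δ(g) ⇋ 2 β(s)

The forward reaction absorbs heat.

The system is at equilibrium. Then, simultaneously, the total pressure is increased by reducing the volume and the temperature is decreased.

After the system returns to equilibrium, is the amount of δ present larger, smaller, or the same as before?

Gas moles: reactants 2, products 0 (Δn_gas = -2). Compression shifts the system toward the side with fewer moles of gas — to the right.
The forward reaction is endothermic. Lowering T favours the exothermic direction — shift to the left.
The two effects oppose each other, so the net shift — and hence the change in δ — cannot be determined from the given information.

cannot be determined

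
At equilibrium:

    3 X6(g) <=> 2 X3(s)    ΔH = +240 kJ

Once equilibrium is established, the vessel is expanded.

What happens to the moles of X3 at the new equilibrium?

Gas moles: reactants 3, products 0 (Δn_gas = -3). Expansion shifts the system toward the side with more moles of gas — to the left.
The net shift is to the left. X3 is a product, so its amount decreases.

decreases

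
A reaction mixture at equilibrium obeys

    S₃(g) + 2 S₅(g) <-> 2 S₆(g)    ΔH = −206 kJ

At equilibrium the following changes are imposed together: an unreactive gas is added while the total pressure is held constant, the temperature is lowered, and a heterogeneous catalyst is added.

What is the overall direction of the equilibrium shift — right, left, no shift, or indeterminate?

cannot be determined

Adding inert gas at constant total pressure expands the volume and lowers every reacting partial pressure. With Δn_gas = 2 − 3 = -1, Q moves away from K toward the side with fewer gas moles, so the system shifts toward the side with more gas moles — to the left.
The forward reaction is exothermic. Lowering T favours the exothermic direction — shift to the right.
A catalyst speeds both forward and reverse rates equally; it changes neither Q nor K — no shift from this change.
The individual effects push in opposite directions; without quantitative information the net direction cannot be determined.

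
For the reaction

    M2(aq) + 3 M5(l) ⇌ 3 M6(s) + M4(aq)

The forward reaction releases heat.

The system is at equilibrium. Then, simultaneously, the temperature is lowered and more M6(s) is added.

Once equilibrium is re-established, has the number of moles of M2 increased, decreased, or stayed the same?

The forward reaction is exothermic. Lowering T favours the exothermic direction — shift to the right.
M6 is a pure solid; its activity is 1 regardless of amount, so Q is unaffected — no shift from this change.
The net shift is to the right. M2 is a reactant, so its amount decreases.

decreases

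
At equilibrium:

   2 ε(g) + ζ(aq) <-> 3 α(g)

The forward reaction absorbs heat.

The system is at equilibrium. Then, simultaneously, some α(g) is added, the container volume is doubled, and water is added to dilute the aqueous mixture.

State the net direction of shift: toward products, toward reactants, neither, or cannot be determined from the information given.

cannot be determined

Adding α (g), a product, drives the reaction to the left.
Gas moles: reactants 2, products 3 (Δn_gas = +1). Expansion shifts the system toward the side with more moles of gas — to the right.
Dilution lowers every aqueous concentration by the same factor. Δn_aq = 0 − 1 = -1, so the system shifts toward the side with more dissolved moles — to the left.
The individual effects push in opposite directions; without quantitative information the net direction cannot be determined.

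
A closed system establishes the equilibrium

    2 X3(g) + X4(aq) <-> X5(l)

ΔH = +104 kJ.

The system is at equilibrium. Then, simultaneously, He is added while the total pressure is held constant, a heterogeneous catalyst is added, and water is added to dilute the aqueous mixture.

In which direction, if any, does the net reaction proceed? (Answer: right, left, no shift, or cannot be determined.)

left

Adding inert gas at constant total pressure expands the volume and lowers every reacting partial pressure. With Δn_gas = 0 − 2 = -2, Q moves away from K toward the side with fewer gas moles, so the system shifts toward the side with more gas moles — to the left.
A catalyst speeds both forward and reverse rates equally; it changes neither Q nor K — no shift from this change.
Dilution lowers every aqueous concentration by the same factor. Δn_aq = 0 − 1 = -1, so the system shifts toward the side with more dissolved moles — to the left.
Only the nonzero effect(s) matter; the net shift is to the left.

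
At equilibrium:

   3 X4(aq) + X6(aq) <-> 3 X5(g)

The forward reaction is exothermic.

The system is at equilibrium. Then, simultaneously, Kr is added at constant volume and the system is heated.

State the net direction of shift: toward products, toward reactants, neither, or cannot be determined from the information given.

At constant volume, adding an inert gas leaves every reacting species' partial pressure unchanged, so Q is unchanged — no shift from this change.
The forward reaction is exothermic. Raising T favours the endothermic direction — shift to the left.
Only the nonzero effect(s) matter; the net shift is to the left.

left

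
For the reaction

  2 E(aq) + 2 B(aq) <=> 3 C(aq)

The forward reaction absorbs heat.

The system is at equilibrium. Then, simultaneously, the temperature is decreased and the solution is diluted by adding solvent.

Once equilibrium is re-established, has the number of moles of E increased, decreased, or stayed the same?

increases

The forward reaction is endothermic. Lowering T favours the exothermic direction — shift to the left.
Dilution lowers every aqueous concentration by the same factor. Δn_aq = 3 − 4 = -1, so the system shifts toward the side with more dissolved moles — to the left.
The net shift is to the left. E is a reactant, so its amount increases.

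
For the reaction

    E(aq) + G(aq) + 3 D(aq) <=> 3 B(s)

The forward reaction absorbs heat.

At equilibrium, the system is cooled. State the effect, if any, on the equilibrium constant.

decreases

K depends on temperature via the van 't Hoff relation. The forward reaction is endothermic, so lowering T decreases K.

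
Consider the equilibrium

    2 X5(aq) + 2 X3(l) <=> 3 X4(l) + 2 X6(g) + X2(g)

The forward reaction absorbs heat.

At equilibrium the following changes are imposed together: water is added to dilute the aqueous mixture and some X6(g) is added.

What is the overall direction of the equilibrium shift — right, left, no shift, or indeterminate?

Dilution lowers every aqueous concentration by the same factor. Δn_aq = 0 − 2 = -2, so the system shifts toward the side with more dissolved moles — to the left.
Adding X6 (g), a product, drives the reaction to the left.
All effects act in the same direction — net shift to the left.

left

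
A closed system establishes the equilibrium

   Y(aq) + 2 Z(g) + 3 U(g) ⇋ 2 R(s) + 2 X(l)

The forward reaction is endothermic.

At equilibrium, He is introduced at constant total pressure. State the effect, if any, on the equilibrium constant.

unchanged

The equilibrium constant depends only on temperature. This perturbation may move the position of equilibrium, but since T is unchanged, K itself is unchanged.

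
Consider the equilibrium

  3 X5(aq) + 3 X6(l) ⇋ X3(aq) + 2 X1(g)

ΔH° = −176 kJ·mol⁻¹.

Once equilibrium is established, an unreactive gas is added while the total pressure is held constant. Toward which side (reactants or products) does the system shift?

right

Adding inert gas at constant total pressure expands the volume and lowers every reacting partial pressure. With Δn_gas = 2 − 0 = +2, Q moves away from K toward the side with fewer gas moles, so the system shifts toward the side with more gas moles — to the right.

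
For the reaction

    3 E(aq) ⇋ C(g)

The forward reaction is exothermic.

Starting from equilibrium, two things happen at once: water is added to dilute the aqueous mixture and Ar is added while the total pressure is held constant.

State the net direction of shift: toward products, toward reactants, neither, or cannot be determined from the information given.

cannot be determined

Dilution lowers every aqueous concentration by the same factor. Δn_aq = 0 − 3 = -3, so the system shifts toward the side with more dissolved moles — to the left.
Adding inert gas at constant total pressure expands the volume and lowers every reacting partial pressure. With Δn_gas = 1 − 0 = +1, Q moves away from K toward the side with fewer gas moles, so the system shifts toward the side with more gas moles — to the right.
The individual effects push in opposite directions; without quantitative information the net direction cannot be determined.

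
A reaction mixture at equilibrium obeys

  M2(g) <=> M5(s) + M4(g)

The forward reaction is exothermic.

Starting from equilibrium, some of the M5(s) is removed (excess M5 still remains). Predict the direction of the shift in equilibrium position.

no shift

M5 is a pure solid; its activity is 1 regardless of amount, so Q is unaffected — no shift from this change.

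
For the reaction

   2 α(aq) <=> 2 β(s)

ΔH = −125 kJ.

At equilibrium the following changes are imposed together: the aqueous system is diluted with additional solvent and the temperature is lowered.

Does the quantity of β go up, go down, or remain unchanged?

cannot be determined

Dilution lowers every aqueous concentration by the same factor. Δn_aq = 0 − 2 = -2, so the system shifts toward the side with more dissolved moles — to the left.
The forward reaction is exothermic. Lowering T favours the exothermic direction — shift to the right.
The two effects oppose each other, so the net shift — and hence the change in β — cannot be determined from the given information.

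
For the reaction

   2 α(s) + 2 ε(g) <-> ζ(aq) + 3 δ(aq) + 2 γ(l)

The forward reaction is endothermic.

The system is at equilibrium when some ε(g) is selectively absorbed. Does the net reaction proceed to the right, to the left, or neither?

Removing ε (g), a reactant, drives the reaction to the left.

left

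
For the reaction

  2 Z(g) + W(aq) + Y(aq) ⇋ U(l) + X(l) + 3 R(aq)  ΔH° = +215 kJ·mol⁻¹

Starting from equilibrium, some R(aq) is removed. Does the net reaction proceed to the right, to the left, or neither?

Removing R (aq), a product, drives the reaction to the right.

right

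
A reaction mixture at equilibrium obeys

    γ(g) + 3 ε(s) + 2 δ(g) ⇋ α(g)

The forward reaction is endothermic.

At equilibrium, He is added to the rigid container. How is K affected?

The equilibrium constant depends only on temperature. This perturbation changes neither the position of equilibrium nor K.

unchanged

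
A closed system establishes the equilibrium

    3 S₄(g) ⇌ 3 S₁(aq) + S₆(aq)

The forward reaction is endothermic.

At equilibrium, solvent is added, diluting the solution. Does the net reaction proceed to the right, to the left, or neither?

right

Dilution lowers every aqueous concentration by the same factor. Δn_aq = 4 − 0 = +4, so the system shifts toward the side with more dissolved moles — to the right.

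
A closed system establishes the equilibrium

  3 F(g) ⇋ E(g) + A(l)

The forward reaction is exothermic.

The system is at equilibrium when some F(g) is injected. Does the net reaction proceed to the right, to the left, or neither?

Adding F (g), a reactant, drives the reaction to the right.

right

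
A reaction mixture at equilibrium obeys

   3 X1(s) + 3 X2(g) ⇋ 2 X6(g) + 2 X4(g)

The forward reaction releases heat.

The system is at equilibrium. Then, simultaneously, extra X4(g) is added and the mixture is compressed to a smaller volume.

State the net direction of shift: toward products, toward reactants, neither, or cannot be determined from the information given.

Adding X4 (g), a product, drives the reaction to the left.
Gas moles: reactants 3, products 4 (Δn_gas = +1). Compression shifts the system toward the side with fewer moles of gas — to the left.
All effects act in the same direction — net shift to the left.

left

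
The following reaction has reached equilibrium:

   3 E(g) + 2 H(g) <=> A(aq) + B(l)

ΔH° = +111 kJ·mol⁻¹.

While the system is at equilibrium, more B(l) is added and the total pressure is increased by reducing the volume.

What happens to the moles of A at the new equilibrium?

increases

B is a pure liquid; its activity is 1 regardless of amount, so Q is unaffected — no shift from this change.
Gas moles: reactants 5, products 0 (Δn_gas = -5). Compression shifts the system toward the side with fewer moles of gas — to the right.
The net shift is to the right. A is a product, so its amount increases.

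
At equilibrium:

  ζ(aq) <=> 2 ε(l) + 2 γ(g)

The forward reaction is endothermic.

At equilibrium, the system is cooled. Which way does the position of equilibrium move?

The forward reaction is endothermic. Lowering T favours the exothermic direction — shift to the left.

left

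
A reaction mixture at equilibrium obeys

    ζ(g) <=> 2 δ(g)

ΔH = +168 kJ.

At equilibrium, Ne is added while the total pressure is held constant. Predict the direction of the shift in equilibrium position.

right

Adding inert gas at constant total pressure expands the volume and lowers every reacting partial pressure. With Δn_gas = 2 − 1 = +1, Q moves away from K toward the side with fewer gas moles, so the system shifts toward the side with more gas moles — to the right.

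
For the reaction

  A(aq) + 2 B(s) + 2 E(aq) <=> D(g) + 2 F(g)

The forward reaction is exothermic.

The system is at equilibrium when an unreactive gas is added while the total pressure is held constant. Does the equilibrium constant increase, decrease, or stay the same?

unchanged

The equilibrium constant depends only on temperature. This perturbation may move the position of equilibrium, but since T is unchanged, K itself is unchanged.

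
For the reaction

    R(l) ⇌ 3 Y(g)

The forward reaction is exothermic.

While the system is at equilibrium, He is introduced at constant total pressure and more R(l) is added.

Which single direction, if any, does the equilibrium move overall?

Adding inert gas at constant total pressure expands the volume and lowers every reacting partial pressure. With Δn_gas = 3 − 0 = +3, Q moves away from K toward the side with fewer gas moles, so the system shifts toward the side with more gas moles — to the right.
R is a pure liquid; its activity is 1 regardless of amount, so Q is unaffected — no shift from this change.
Only the nonzero effect(s) matter; the net shift is to the right.

right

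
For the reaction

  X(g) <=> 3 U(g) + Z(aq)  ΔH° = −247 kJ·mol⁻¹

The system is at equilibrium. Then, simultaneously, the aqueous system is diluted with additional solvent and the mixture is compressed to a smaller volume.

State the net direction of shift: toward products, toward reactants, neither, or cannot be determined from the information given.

Dilution lowers every aqueous concentration by the same factor. Δn_aq = 1 − 0 = +1, so the system shifts toward the side with more dissolved moles — to the right.
Gas moles: reactants 1, products 3 (Δn_gas = +2). Compression shifts the system toward the side with fewer moles of gas — to the left.
The individual effects push in opposite directions; without quantitative information the net direction cannot be determined.

cannot be determined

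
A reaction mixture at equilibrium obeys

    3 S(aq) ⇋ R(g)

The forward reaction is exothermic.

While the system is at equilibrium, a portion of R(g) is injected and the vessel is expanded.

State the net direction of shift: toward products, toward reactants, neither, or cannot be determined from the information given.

cannot be determined

Adding R (g), a product, drives the reaction to the left.
Gas moles: reactants 0, products 1 (Δn_gas = +1). Expansion shifts the system toward the side with more moles of gas — to the right.
The individual effects push in opposite directions; without quantitative information the net direction cannot be determined.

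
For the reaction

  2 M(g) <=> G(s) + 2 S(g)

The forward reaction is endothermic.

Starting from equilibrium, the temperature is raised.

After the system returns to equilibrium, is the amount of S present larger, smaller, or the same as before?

increases

The forward reaction is endothermic. Raising T favours the endothermic direction — shift to the right.
The net shift is to the right. S is a product, so its amount increases.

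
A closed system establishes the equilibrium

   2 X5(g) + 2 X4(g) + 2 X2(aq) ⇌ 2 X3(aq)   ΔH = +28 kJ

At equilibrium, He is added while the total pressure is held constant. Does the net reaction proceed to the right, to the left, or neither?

Adding inert gas at constant total pressure expands the volume and lowers every reacting partial pressure. With Δn_gas = 0 − 4 = -4, Q moves away from K toward the side with fewer gas moles, so the system shifts toward the side with more gas moles — to the left.

left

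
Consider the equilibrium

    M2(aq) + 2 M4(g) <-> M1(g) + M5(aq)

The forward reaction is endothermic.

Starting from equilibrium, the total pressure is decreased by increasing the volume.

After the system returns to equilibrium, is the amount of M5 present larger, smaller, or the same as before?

decreases

Gas moles: reactants 2, products 1 (Δn_gas = -1). Expansion shifts the system toward the side with more moles of gas — to the left.
The net shift is to the left. M5 is a product, so its amount decreases.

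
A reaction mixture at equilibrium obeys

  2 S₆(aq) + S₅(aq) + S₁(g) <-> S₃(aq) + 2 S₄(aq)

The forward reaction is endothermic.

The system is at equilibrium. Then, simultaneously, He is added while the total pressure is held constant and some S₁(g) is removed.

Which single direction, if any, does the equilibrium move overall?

Adding inert gas at constant total pressure expands the volume and lowers every reacting partial pressure. With Δn_gas = 0 − 1 = -1, Q moves away from K toward the side with fewer gas moles, so the system shifts toward the side with more gas moles — to the left.
Removing S₁ (g), a reactant, drives the reaction to the left.
All effects act in the same direction — net shift to the left.

left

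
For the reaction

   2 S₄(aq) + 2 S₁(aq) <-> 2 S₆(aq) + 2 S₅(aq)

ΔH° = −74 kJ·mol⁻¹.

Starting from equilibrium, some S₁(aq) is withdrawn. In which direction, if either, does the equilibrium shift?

Removing S₁ (aq), a reactant, drives the reaction to the left.

left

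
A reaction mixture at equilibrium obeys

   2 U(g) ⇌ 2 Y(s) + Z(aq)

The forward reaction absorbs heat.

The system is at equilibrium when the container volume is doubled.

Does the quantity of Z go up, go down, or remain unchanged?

decreases

Gas moles: reactants 2, products 0 (Δn_gas = -2). Expansion shifts the system toward the side with more moles of gas — to the left.
The net shift is to the left. Z is a product, so its amount decreases.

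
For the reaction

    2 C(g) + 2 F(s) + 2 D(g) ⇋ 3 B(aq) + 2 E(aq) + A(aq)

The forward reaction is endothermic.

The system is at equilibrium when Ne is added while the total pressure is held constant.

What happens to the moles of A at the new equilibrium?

Adding inert gas at constant total pressure expands the volume and lowers every reacting partial pressure. With Δn_gas = 0 − 4 = -4, Q moves away from K toward the side with fewer gas moles, so the system shifts toward the side with more gas moles — to the left.
The net shift is to the left. A is a product, so its amount decreases.

decreases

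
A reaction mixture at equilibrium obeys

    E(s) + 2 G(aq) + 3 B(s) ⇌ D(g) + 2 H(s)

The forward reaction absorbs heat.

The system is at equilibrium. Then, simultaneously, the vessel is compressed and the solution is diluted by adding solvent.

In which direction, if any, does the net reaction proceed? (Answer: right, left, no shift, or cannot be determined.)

Gas moles: reactants 0, products 1 (Δn_gas = +1). Compression shifts the system toward the side with fewer moles of gas — to the left.
Dilution lowers every aqueous concentration by the same factor. Δn_aq = 0 − 2 = -2, so the system shifts toward the side with more dissolved moles — to the left.
All effects act in the same direction — net shift to the left.

left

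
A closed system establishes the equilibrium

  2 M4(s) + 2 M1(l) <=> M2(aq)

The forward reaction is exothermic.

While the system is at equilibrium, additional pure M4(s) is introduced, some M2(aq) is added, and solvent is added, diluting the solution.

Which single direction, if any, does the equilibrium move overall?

M4 is a pure solid; its activity is 1 regardless of amount, so Q is unaffected — no shift from this change.
Adding M2 (aq), a product, drives the reaction to the left.
Dilution lowers every aqueous concentration by the same factor. Δn_aq = 1 − 0 = +1, so the system shifts toward the side with more dissolved moles — to the right.
The individual effects push in opposite directions; without quantitative information the net direction cannot be determined.

cannot be determined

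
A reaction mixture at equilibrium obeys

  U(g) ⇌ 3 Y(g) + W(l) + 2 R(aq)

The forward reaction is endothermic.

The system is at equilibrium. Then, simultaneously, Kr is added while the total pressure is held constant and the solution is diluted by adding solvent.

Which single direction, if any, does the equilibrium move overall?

right

Adding inert gas at constant total pressure expands the volume and lowers every reacting partial pressure. With Δn_gas = 3 − 1 = +2, Q moves away from K toward the side with fewer gas moles, so the system shifts toward the side with more gas moles — to the right.
Dilution lowers every aqueous concentration by the same factor. Δn_aq = 2 − 0 = +2, so the system shifts toward the side with more dissolved moles — to the right.
All effects act in the same direction — net shift to the right.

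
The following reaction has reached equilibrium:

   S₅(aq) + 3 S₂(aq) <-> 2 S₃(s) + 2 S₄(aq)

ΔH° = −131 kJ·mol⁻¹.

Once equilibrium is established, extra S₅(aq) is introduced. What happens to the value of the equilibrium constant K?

unchanged

The equilibrium constant depends only on temperature. This perturbation may move the position of equilibrium, but since T is unchanged, K itself is unchanged.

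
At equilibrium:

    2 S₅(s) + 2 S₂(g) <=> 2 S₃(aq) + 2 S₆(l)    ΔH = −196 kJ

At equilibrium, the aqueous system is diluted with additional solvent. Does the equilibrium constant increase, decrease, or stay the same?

The equilibrium constant depends only on temperature. This perturbation may move the position of equilibrium, but since T is unchanged, K itself is unchanged.

unchanged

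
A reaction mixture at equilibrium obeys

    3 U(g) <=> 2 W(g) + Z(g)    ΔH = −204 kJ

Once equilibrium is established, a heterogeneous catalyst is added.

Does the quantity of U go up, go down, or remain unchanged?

A catalyst speeds both forward and reverse rates equally; it changes neither Q nor K — no shift from this change.
No net shift occurs, so the amount of U is unchanged.

unchanged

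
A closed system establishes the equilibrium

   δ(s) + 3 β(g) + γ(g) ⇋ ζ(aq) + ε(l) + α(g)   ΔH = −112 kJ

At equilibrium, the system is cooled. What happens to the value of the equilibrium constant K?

K depends on temperature via the van 't Hoff relation. The forward reaction is exothermic, so lowering T increases K.

increases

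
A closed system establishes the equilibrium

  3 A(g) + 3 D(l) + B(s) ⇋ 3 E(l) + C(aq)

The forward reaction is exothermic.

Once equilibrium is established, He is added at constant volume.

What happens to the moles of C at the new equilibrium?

unchanged

At constant volume, adding an inert gas leaves every reacting species' partial pressure unchanged, so Q is unchanged — no shift from this change.
No net shift occurs, so the amount of C is unchanged.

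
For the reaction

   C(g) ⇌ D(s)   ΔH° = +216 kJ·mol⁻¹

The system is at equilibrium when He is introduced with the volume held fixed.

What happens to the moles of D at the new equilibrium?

At constant volume, adding an inert gas leaves every reacting species' partial pressure unchanged, so Q is unchanged — no shift from this change.
No net shift occurs, so the amount of D is unchanged.

unchanged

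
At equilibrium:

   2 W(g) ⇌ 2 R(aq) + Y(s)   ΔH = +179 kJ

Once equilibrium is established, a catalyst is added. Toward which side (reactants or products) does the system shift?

A catalyst speeds both forward and reverse rates equally; it changes neither Q nor K — no shift from this change.

no shift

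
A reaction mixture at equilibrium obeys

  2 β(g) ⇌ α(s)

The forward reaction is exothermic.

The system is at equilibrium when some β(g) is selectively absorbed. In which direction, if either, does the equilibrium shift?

Removing β (g), a reactant, drives the reaction to the left.

left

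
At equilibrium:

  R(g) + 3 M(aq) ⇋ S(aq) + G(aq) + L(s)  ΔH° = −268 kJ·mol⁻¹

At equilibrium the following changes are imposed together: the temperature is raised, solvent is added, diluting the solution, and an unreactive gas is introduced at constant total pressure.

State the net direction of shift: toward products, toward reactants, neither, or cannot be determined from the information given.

left

The forward reaction is exothermic. Raising T favours the endothermic direction — shift to the left.
Dilution lowers every aqueous concentration by the same factor. Δn_aq = 2 − 3 = -1, so the system shifts toward the side with more dissolved moles — to the left.
Adding inert gas at constant total pressure expands the volume and lowers every reacting partial pressure. With Δn_gas = 0 − 1 = -1, Q moves away from K toward the side with fewer gas moles, so the system shifts toward the side with more gas moles — to the left.
All effects act in the same direction — net shift to the left.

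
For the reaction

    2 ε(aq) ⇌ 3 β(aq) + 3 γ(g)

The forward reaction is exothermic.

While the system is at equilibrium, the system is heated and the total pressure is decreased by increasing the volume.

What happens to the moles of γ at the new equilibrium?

cannot be determined

The forward reaction is exothermic. Raising T favours the endothermic direction — shift to the left.
Gas moles: reactants 0, products 3 (Δn_gas = +3). Expansion shifts the system toward the side with more moles of gas — to the right.
The two effects oppose each other, so the net shift — and hence the change in γ — cannot be determined from the given information.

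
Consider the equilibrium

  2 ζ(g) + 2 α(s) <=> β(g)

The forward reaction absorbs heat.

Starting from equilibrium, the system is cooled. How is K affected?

decreases

K depends on temperature via the van 't Hoff relation. The forward reaction is endothermic, so lowering T decreases K.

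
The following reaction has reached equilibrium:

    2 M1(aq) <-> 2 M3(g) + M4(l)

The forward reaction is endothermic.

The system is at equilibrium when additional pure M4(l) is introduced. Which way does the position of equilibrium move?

M4 is a pure liquid; its activity is 1 regardless of amount, so Q is unaffected — no shift from this change.

no shift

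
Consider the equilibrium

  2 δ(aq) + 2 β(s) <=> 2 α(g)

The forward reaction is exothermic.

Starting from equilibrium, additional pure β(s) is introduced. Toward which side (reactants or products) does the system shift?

β is a pure solid; its activity is 1 regardless of amount, so Q is unaffected — no shift from this change.

no shift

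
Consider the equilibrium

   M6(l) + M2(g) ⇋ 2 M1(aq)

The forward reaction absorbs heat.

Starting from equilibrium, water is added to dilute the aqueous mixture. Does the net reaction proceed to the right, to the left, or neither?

Dilution lowers every aqueous concentration by the same factor. Δn_aq = 2 − 0 = +2, so the system shifts toward the side with more dissolved moles — to the right.

right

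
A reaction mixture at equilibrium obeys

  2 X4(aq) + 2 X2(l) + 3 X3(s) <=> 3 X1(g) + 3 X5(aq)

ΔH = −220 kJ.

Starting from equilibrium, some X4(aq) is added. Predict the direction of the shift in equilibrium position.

right

Adding X4 (aq), a reactant, drives the reaction to the right.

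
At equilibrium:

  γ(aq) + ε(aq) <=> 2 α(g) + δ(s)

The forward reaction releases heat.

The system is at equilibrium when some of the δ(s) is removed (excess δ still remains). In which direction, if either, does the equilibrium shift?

no shift

δ is a pure solid; its activity is 1 regardless of amount, so Q is unaffected — no shift from this change.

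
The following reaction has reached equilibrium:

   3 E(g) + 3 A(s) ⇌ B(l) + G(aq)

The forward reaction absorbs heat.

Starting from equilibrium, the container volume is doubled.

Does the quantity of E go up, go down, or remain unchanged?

increases

Gas moles: reactants 3, products 0 (Δn_gas = -3). Expansion shifts the system toward the side with more moles of gas — to the left.
The net shift is to the left. E is a reactant, so its amount increases.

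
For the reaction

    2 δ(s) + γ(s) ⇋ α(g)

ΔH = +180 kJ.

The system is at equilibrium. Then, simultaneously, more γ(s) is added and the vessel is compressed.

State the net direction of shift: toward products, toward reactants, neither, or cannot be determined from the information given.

left

γ is a pure solid; its activity is 1 regardless of amount, so Q is unaffected — no shift from this change.
Gas moles: reactants 0, products 1 (Δn_gas = +1). Compression shifts the system toward the side with fewer moles of gas — to the left.
Only the nonzero effect(s) matter; the net shift is to the left.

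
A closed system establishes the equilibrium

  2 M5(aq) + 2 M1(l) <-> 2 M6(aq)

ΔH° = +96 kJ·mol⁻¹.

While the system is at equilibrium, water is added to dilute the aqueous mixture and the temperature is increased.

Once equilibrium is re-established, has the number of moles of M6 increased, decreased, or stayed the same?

increases

Dilution scales every aqueous concentration by the same factor. Δn_aq = 2 − 2 = 0, so Q is unchanged — no shift.
The forward reaction is endothermic. Raising T favours the endothermic direction — shift to the right.
The net shift is to the right. M6 is a product, so its amount increases.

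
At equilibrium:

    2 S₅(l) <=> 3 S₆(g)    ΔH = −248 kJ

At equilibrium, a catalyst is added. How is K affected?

unchanged

The equilibrium constant depends only on temperature. This perturbation changes neither the position of equilibrium nor K.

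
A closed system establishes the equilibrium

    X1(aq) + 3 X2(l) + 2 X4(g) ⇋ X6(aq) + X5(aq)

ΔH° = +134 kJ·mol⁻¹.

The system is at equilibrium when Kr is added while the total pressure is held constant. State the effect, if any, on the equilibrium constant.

The equilibrium constant depends only on temperature. This perturbation may move the position of equilibrium, but since T is unchanged, K itself is unchanged.

unchanged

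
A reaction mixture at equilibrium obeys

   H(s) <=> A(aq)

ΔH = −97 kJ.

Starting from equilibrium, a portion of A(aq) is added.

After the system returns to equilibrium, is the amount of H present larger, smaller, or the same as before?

increases

Adding A (aq), a product, drives the reaction to the left.
The net shift is to the left. H is a reactant, so its amount increases.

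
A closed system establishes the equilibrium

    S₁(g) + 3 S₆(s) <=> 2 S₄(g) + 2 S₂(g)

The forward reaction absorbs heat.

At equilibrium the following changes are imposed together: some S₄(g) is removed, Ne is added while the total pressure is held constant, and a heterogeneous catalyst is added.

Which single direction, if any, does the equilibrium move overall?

right

Removing S₄ (g), a product, drives the reaction to the right.
Adding inert gas at constant total pressure expands the volume and lowers every reacting partial pressure. With Δn_gas = 4 − 1 = +3, Q moves away from K toward the side with fewer gas moles, so the system shifts toward the side with more gas moles — to the right.
A catalyst speeds both forward and reverse rates equally; it changes neither Q nor K — no shift from this change.
Only the nonzero effect(s) matter; the net shift is to the right.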